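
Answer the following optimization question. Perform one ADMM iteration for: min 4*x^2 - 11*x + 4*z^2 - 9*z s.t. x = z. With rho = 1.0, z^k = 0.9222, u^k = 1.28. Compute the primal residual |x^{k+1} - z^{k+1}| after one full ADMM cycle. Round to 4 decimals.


ADMM iteration with rho = 1.0, z^k = 0.9222, u^k = 1.28
Step 1: x-update.
Minimize 4*x^2 - 11*x + (1.0/2)*(x - 0.9222 + 1.28)^2
FOC: (2*4 + 1.0)*x = 11 + 1.0*(0.9222 - 1.28)
x^{k+1} = 1.1825
Step 2: z-update.
Minimize 4*z^2 - 9*z + (1.0/2)*(1.1825 - z + 1.28)^2
FOC: (2*4 + 1.0)*z = 9 + 1.0*(1.1825 + 1.28)
z^{k+1} = 1.2736
Step 3: u-update.
u^{k+1} = 1.28 + 1.1825 - 1.2736 = 1.1889
Step 4: Primal residual = |1.1825 - 1.2736| = 0.0911


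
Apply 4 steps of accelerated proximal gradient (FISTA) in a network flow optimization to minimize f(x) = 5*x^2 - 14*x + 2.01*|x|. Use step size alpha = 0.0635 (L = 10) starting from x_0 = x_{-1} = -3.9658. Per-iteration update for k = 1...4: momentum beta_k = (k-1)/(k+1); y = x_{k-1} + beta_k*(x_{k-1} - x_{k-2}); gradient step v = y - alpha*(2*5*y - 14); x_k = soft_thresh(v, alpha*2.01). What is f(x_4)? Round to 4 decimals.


FISTA on f(x) = 5*x^2 - 14*x + 2.01*|x|
L = 10, alpha = 0.0635
Iteration 1: beta = 0.0, y = -3.9658 + 0.0*(-3.9658 + 3.9658) = -3.9658
  grad(y) = -53.658, v = y - alpha*grad = -0.5585
  prox(v) = soft_thresh(-0.5585, 0.1276) = -0.4309
Iteration 2: beta = 0.3333, y = -0.4309 + 0.3333*(-0.4309 + 3.9658) = 0.7474
  grad(y) = -6.5258, v = y - alpha*grad = 1.1618
  prox(v) = soft_thresh(1.1618, 0.1276) = 1.0342
Iteration 3: beta = 0.5, y = 1.0342 + 0.5*(1.0342 + 0.4309) = 1.7667
  grad(y) = 3.667, v = y - alpha*grad = 1.5338
  prox(v) = soft_thresh(1.5338, 0.1276) = 1.4062
Iteration 4: beta = 0.6, y = 1.4062 + 0.6*(1.4062 - 1.0342) = 1.6294
  grad(y) = 2.2943, v = y - alpha*grad = 1.4837
  prox(v) = soft_thresh(1.4837, 0.1276) = 1.3561
f(x_4) = 5*1.3561^2 - 14*1.3561 + 2.01*|1.3561| = -7.0646


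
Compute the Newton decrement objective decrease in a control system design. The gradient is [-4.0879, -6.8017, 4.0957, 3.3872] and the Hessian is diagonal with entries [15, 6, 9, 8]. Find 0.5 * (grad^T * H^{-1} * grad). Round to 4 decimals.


Step 1: H is diagonal, so H^(-1) * g = [-0.2725, -1.1336, 0.4551, 0.4234].
Step 2: g^T H^(-1) g = sum_i g_i^2 / H_ii
  = (-4.0879)^2/15 + (-6.8017)^2/6 + (4.0957)^2/9 + (3.3872)^2/8
  = 1.1141 + 7.7105 + 1.8639 + 1.4341 = 12.1226
Step 3: Objective decrease = 0.5 * g^T H^(-1) g = 6.0613


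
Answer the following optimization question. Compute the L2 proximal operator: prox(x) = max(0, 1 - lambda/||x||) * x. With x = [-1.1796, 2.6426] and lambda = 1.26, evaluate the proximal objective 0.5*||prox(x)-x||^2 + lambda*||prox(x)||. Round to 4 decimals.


Step 1: Compute ||x||.
||x|| = 2.8939
Step 2: Compute scaling factor.
scale = max(0, 1 - 1.26/2.8939) = 0.5646
Step 3: prox(x) = [-0.666, 1.492]
||prox(x)|| = 1.6339
Step 4: Proximal objective.
0.5*||prox-x||^2 = 0.7938
lambda*||prox|| = 2.0587
Total = 2.8525


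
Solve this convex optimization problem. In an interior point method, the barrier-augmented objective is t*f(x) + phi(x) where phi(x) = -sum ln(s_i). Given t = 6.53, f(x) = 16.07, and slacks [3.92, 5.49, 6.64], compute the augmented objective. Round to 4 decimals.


Step 1: Compute log-barrier.
ln values: [1.3661, 1.7029, 1.8931]
phi = -(1.3661 + 1.7029 + 1.8931) = -4.9621
Step 2: Compute augmented objective.
t*f(x) = 6.53*16.07 = 104.9371
Total = 104.9371 - 4.9621 = 99.975


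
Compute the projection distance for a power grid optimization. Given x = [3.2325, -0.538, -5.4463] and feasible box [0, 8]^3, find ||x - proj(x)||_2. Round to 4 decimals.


Project each component onto [0, 8].
clip(3.2325) = 3.2325, clip(-0.538) = 0.0, clip(-5.4463) = 0.0
Projection = [3.2325, 0.0, 0.0]
Squared diffs: [0.0, 0.2894, 29.6622]
Distance = sqrt(29.9516) = 5.4728


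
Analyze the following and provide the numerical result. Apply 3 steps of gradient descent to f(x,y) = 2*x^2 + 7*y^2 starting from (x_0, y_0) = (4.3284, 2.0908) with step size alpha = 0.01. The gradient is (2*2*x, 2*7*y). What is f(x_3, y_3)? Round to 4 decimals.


Gradient descent on f(x,y) = 2*x^2 + 7*y^2.
Starting point: (4.3284, 2.0908), alpha = 0.01
Step 1: grad_x = 2*2*4.3284 = 17.3136, grad_y = 2*7*2.0908 = 29.2712
  x_1 = 4.3284 - 0.01*17.3136 = 4.1553
  y_1 = 2.0908 - 0.01*29.2712 = 1.7981
Step 2: grad_x = 2*2*4.1553 = 16.6211, grad_y = 2*7*1.7981 = 25.1732
  x_2 = 4.1553 - 0.01*16.6211 = 3.9891
  y_2 = 1.7981 - 0.01*25.1732 = 1.5464
Step 3: grad_x = 2*2*3.9891 = 15.9562, grad_y = 2*7*1.5464 = 21.649
  x_3 = 3.9891 - 0.01*15.9562 = 3.8295
  y_3 = 1.5464 - 0.01*21.649 = 1.3299
f(3.8295, 1.3299) = 2*3.8295^2 + 7*1.3299^2 = 41.7098


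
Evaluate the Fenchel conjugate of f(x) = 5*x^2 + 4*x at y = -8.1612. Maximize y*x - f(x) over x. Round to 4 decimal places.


f*(y) = sup_x {y*x - a*x^2 - b*x} = sup_x {(y-b)*x - a*x^2}
FOC: (y - b) - 2a*x = 0 => x* = (y - b)/(2a)
x* = (-8.1612 - 4)/(2*5) = -1.2161
f*(-8.1612) = (y-b)^2/(4a) = (-8.1612 - 4)^2/(4*5)
= 147.8948/20 = 7.3947


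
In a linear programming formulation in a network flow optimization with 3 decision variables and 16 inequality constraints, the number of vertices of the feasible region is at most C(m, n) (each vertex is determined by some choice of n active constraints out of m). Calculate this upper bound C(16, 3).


Each vertex corresponds to some choice of n active constraints out of m, so the number of vertices is at most C(m, n) = m! / (n!(m-n)!).
m = 16, n = 3
Numerator: 16 * 15 * 14
Denominator: 3! = 6
C(16, 3) = 560


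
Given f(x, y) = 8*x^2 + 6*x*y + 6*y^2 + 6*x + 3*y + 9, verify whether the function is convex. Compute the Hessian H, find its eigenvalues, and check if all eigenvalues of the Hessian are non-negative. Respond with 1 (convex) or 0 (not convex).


The Hessian of f(x,y) = 8*x^2 + 6*x*y + 6*y^2 + 6*x + 3*y + 9 is:
H = [[16, 6], [6, 12]]
Trace = 16 + 12 = 28
Determinant = 16*12 - (6)^2 = 156
Discriminant = (28)^2 - 4*156 = 160.0
Eigenvalues: lambda_1 = 7.6754, lambda_2 = 20.3246
The function is convex.

1


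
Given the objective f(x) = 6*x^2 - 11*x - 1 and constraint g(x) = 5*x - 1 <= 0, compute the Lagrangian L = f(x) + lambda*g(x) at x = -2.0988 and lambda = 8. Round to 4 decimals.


Step 1: Evaluate f(x).
f(-2.0988) = 6*(-2.0988)^2 - 11*(-2.0988) - 1 = 48.5166
Step 2: Evaluate g(x).
g(-2.0988) = 5*-2.0988 - 1 = -11.494
Step 3: Compute Lagrangian.
L = 48.5166 + 8*-11.494 = -43.4354


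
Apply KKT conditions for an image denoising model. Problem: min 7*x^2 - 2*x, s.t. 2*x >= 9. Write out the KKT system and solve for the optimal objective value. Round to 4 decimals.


Step 1: Try lambda = 0 (constraint inactive).
x_unc = 2/(2*7) = 0.1429
Check: 2*0.1429 = 0.2858 < 9 -- violated!
Step 2: Constraint must be active: 2*x = 9
x* = 9/2 = 4.5
lambda = (2*7*4.5 - 2)/2 = 30.5
Step 3: Compute optimal value.
f(x*) = 7*4.5^2 - 2*4.5 = 132.75


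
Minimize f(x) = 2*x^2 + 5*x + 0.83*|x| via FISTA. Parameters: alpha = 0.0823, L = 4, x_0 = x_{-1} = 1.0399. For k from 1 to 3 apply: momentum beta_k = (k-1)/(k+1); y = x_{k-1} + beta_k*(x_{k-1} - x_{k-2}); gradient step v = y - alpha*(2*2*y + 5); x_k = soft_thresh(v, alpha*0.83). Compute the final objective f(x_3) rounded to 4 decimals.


FISTA on f(x) = 2*x^2 + 5*x + 0.83*|x|
L = 4, alpha = 0.0823
Iteration 1: beta = 0.0, y = 1.0399 + 0.0*(1.0399 - 1.0399) = 1.0399
  grad(y) = 9.1596, v = y - alpha*grad = 0.2861
  prox(v) = soft_thresh(0.2861, 0.0683) = 0.2178
Iteration 2: beta = 0.3333, y = 0.2178 + 0.3333*(0.2178 - 1.0399) = -0.0563
  grad(y) = 4.7748, v = y - alpha*grad = -0.4493
  prox(v) = soft_thresh(-0.4493, 0.0683) = -0.381
Iteration 3: beta = 0.5, y = -0.381 + 0.5*(-0.381 - 0.2178) = -0.6803
  grad(y) = 2.2788, v = y - alpha*grad = -0.8678
  prox(v) = soft_thresh(-0.8678, 0.0683) = -0.7995
f(x_3) = 2*(-0.7995)^2 + 5*(-0.7995) + 0.83*|-0.7995| = -2.0556


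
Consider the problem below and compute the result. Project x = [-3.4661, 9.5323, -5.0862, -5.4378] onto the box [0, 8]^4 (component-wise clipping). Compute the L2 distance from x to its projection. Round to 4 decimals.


Project each component onto [0, 8].
clip(-3.4661) = 0.0, clip(9.5323) = 8.0, clip(-5.0862) = 0.0, clip(-5.4378) = 0.0
Projection = [0.0, 8.0, 0.0, 0.0]
Squared diffs: [12.0138, 2.3479, 25.8694, 29.5697]
Distance = sqrt(69.8008) = 8.3547


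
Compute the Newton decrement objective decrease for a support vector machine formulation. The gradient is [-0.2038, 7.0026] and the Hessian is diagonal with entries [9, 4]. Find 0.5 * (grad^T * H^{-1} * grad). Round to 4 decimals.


Step 1: H is diagonal, so H^(-1) * g = [-0.0226, 1.7507].
Step 2: g^T H^(-1) g = sum_i g_i^2 / H_ii
  = (-0.2038)^2/9 + (7.0026)^2/4
  = 0.0046 + 12.2591 = 12.2637
Step 3: Objective decrease = 0.5 * g^T H^(-1) g = 6.1319


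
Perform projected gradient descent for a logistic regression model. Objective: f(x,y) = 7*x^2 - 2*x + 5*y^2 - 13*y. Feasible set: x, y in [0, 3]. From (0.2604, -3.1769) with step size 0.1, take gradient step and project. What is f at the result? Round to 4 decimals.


Step 1: Compute gradient at (0.2604, -3.1769).
grad_x = 2*7*0.2604 - 2 = 1.6456
grad_y = 2*5*-3.1769 - 13 = -44.769
Step 2: Gradient step.
x_raw = 0.2604 - 0.1*1.6456 = 0.0958
y_raw = -3.1769 - 0.1*-44.769 = 1.3
Step 3: Project onto [0, 3].
x_proj = clip(0.0958) = 0.0958
y_proj = clip(1.3) = 1.3
Step 4: Evaluate f.
f(0.0958, 1.3) = -8.5774


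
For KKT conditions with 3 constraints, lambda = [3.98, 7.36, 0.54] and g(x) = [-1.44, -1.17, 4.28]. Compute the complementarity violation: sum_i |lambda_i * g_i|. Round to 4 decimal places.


KKT complementary slackness check:
lambda_1 * g_1 = 3.98 * -1.44 = -5.7312
lambda_2 * g_2 = 7.36 * -1.17 = -8.6112
lambda_3 * g_3 = 0.54 * 4.28 = 2.3112
Total violation = 5.7312 + 8.6112 + 2.3112 = 16.6536


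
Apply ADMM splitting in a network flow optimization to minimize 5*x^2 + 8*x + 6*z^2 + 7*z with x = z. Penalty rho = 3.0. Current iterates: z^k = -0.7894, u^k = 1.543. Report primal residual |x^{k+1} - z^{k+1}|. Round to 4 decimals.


ADMM iteration with rho = 3.0, z^k = -0.7894, u^k = 1.543
Step 1: x-update.
Minimize 5*x^2 + 8*x + (3.0/2)*(x + 0.7894 + 1.543)^2
FOC: (2*5 + 3.0)*x = -8 + 3.0*(-0.7894 - 1.543)
x^{k+1} = -1.1536
Step 2: z-update.
Minimize 6*z^2 + 7*z + (3.0/2)*(-1.1536 - z + 1.543)^2
FOC: (2*6 + 3.0)*z = -7 + 3.0*(-1.1536 + 1.543)
z^{k+1} = -0.3888
Step 3: u-update.
u^{k+1} = 1.543 - 1.1536 + 0.3888 = 0.7782
Step 4: Primal residual = |-1.1536 + 0.3888| = 0.7648


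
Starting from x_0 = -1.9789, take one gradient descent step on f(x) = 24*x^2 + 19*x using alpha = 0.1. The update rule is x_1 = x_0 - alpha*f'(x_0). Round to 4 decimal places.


We compute the gradient at x_0 and apply the update.
f'(x) = 48*x + 19
f'(-1.9789) = 48*-1.9789 + 19 = -75.9872
x_1 = -1.9789 - 0.1*-75.9872 = 5.6198


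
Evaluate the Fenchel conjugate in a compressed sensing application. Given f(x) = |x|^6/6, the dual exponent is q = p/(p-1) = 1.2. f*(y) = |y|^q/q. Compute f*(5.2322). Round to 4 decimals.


The conjugate exponent q satisfies 1/p + 1/q = 1.
p = 6, so q = 6/(6 - 1) = 1.2
|y|^q = 5.2322^1.2 = 7.2849
f*(5.2322) = 7.2849 / 1.2 = 6.0707


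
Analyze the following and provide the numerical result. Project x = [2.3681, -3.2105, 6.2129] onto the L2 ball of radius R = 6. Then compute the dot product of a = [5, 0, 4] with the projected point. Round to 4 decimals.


Step 1: Compute ||x|| (intermediates to 6 decimals).
||x|| = sqrt(2.3681^2 + (-3.2105)^2 + 6.2129^2) = 7.38345
Step 2: Project.
Since ||x|| > R, scale = R/||x|| = 6/7.38345 = 0.812628, proj(x) = scale * x
proj(x) = [1.924384, -2.608942, 5.048777]
Step 3: Dot product.
a^T * proj(x) = 5*1.924384 + 0*(-2.608942) + 4*5.048777 = 29.817


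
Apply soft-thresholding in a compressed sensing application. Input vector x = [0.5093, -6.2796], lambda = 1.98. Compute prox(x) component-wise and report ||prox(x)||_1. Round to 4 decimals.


Soft-thresholding with lambda = 1.98:
prox(0.5093) = sign(0.5093)*max(|0.5093| - 1.98, 0) = 0.0
prox(-6.2796) = sign(-6.2796)*max(|-6.2796| - 1.98, 0) = -4.2996
prox(x) = [0.0, -4.2996]
||prox(x)||_1 = 0.0 + 4.2996 = 4.2996


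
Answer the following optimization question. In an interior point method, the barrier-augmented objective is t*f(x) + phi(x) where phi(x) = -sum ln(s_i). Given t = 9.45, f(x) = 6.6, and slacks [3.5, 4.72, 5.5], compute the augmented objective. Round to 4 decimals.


Step 1: Compute log-barrier.
ln values: [1.2528, 1.5518, 1.7047]
phi = -(1.2528 + 1.5518 + 1.7047) = -4.5093
Step 2: Compute augmented objective.
t*f(x) = 9.45*6.6 = 62.37
Total = 62.37 - 4.5093 = 57.8607


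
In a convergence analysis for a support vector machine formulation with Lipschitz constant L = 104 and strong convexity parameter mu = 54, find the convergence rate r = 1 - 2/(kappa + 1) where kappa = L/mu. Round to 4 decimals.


Step 1: Compute the condition number.
kappa = L/mu = 104/54 = 1.9259
Step 2: Compute the convergence rate.
r = 1 - 2/(kappa + 1) = 1 - 2*mu/(L + mu) = (L - mu)/(L + mu) = 50/158 = 0.3165


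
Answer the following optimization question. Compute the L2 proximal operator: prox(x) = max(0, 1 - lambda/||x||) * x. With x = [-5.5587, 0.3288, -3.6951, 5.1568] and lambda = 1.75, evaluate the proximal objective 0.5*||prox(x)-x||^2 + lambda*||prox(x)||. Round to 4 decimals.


Step 1: Compute ||x||.
||x|| = 8.4412
Step 2: Compute scaling factor.
scale = max(0, 1 - 1.75/8.4412) = 0.7927
Step 3: prox(x) = [-4.4063, 0.2606, -2.929, 4.0877]
||prox(x)|| = 6.6912
Step 4: Proximal objective.
0.5*||prox-x||^2 = 1.5313
lambda*||prox|| = 11.7096
Total = 13.2408


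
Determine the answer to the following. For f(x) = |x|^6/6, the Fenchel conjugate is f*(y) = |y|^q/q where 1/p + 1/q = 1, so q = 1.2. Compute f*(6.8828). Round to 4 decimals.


The conjugate exponent q satisfies 1/p + 1/q = 1.
p = 6, so q = 6/(6 - 1) = 1.2
|y|^q = 6.8828^1.2 = 10.1232
f*(6.8828) = 10.1232 / 1.2 = 8.436


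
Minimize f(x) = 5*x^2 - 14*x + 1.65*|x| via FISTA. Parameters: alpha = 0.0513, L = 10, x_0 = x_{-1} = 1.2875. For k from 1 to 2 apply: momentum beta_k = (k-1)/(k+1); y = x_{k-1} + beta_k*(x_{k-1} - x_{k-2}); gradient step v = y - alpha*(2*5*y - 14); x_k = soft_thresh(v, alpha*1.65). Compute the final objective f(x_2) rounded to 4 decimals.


FISTA on f(x) = 5*x^2 - 14*x + 1.65*|x|
L = 10, alpha = 0.0513
Iteration 1: beta = 0.0, y = 1.2875 + 0.0*(1.2875 - 1.2875) = 1.2875
  grad(y) = -1.125, v = y - alpha*grad = 1.3452
  prox(v) = soft_thresh(1.3452, 0.0846) = 1.2606
Iteration 2: beta = 0.3333, y = 1.2606 + 0.3333*(1.2606 - 1.2875) = 1.2516
  grad(y) = -1.4841, v = y - alpha*grad = 1.3277
  prox(v) = soft_thresh(1.3277, 0.0846) = 1.2431
f(x_2) = 5*1.2431^2 - 14*1.2431 + 1.65*|1.2431| = -7.6258


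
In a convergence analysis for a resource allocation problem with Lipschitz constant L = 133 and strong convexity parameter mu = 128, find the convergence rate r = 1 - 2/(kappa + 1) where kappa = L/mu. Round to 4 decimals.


Step 1: Compute the condition number.
kappa = L/mu = 133/128 = 1.0391
Step 2: Compute the convergence rate.
r = 1 - 2/(kappa + 1) = 1 - 2*mu/(L + mu) = (L - mu)/(L + mu) = 5/261 = 0.0192


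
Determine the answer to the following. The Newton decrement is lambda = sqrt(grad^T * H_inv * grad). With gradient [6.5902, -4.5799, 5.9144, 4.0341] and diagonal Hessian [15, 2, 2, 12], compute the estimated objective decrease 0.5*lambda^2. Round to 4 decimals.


Step 1: H is diagonal, so H^(-1) * g = [0.4393, -2.29, 2.9572, 0.3362].
Step 2: g^T H^(-1) g = sum_i g_i^2 / H_ii
  = (6.5902)^2/15 + (-4.5799)^2/2 + (5.9144)^2/2 + (4.0341)^2/12
  = 2.8954 + 10.4877 + 17.4901 + 1.3562 = 32.2294
Step 3: Objective decrease = 0.5 * g^T H^(-1) g = 16.1147


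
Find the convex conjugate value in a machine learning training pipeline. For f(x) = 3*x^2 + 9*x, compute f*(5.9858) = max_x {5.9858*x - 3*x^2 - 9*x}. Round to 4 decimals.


f*(y) = sup_x {y*x - a*x^2 - b*x} = sup_x {(y-b)*x - a*x^2}
FOC: (y - b) - 2a*x = 0 => x* = (y - b)/(2a)
x* = (5.9858 - 9)/(2*3) = -0.5024
f*(5.9858) = (y-b)^2/(4a) = (5.9858 - 9)^2/(4*3)
= 9.0854/12 = 0.7571


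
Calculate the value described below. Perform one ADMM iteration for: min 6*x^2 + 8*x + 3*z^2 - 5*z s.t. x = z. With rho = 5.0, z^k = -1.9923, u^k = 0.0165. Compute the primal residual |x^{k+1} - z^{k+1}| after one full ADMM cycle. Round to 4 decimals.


ADMM iteration with rho = 5.0, z^k = -1.9923, u^k = 0.0165
Step 1: x-update.
Minimize 6*x^2 + 8*x + (5.0/2)*(x + 1.9923 + 0.0165)^2
FOC: (2*6 + 5.0)*x = -8 + 5.0*(-1.9923 - 0.0165)
x^{k+1} = -1.0614
Step 2: z-update.
Minimize 3*z^2 - 5*z + (5.0/2)*(-1.0614 - z + 0.0165)^2
FOC: (2*3 + 5.0)*z = 5 + 5.0*(-1.0614 + 0.0165)
z^{k+1} = -0.0204
Step 3: u-update.
u^{k+1} = 0.0165 - 1.0614 + 0.0204 = -1.0245
Step 4: Primal residual = |-1.0614 + 0.0204| = 1.041


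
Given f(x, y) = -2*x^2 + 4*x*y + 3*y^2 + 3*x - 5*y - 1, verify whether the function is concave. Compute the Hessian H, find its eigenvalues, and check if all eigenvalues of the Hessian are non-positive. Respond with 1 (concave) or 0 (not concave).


The Hessian of f(x,y) = -2*x^2 + 4*x*y + 3*y^2 + 3*x - 5*y - 1 is:
H = [[-4, 4], [4, 6]]
Trace = -4 + 6 = 2
Determinant = -4*6 - (4)^2 = -40
Discriminant = (2)^2 - 4*-40 = 164.0
Eigenvalues: lambda_1 = -5.4031, lambda_2 = 7.4031
The function is not concave.

0


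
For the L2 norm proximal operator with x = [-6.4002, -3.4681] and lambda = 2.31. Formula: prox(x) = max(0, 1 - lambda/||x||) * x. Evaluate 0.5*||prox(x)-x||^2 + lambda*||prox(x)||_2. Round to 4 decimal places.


Step 1: Compute ||x||.
||x|| = 7.2794
Step 2: Compute scaling factor.
scale = max(0, 1 - 2.31/7.2794) = 0.6827
Step 3: prox(x) = [-4.3692, -2.3676]
||prox(x)|| = 4.9694
Step 4: Proximal objective.
0.5*||prox-x||^2 = 2.6681
lambda*||prox|| = 11.4793
Total = 14.1475


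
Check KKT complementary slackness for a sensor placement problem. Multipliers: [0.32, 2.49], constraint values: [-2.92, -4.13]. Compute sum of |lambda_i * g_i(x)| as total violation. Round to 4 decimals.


KKT complementary slackness check:
lambda_1 * g_1 = 0.32 * -2.92 = -0.9344
lambda_2 * g_2 = 2.49 * -4.13 = -10.2837
Total violation = 0.9344 + 10.2837 = 11.2181


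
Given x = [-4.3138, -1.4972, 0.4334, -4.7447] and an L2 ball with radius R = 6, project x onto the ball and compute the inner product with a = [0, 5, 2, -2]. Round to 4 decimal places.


Step 1: Compute ||x|| (intermediates to 6 decimals).
||x|| = sqrt((-4.3138)^2 + (-1.4972)^2 + 0.4334^2 + (-4.7447)^2) = 6.59928
Step 2: Project.
Since ||x|| > R, scale = R/||x|| = 6/6.59928 = 0.90919, proj(x) = scale * x
proj(x) = [-3.922064, -1.361239, 0.394043, -4.313834]
Step 3: Dot product.
a^T * proj(x) = 0*(-3.922064) + 5*(-1.361239) + 2*0.394043 - 2*(-4.313834) = 2.6096


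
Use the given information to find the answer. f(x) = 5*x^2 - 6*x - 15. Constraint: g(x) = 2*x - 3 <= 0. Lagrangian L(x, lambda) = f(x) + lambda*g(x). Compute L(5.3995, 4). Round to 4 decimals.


Step 1: Evaluate f(x).
f(5.3995) = 5*5.3995^2 - 6*5.3995 - 15 = 98.376
Step 2: Evaluate g(x).
g(5.3995) = 2*5.3995 - 3 = 7.799
Step 3: Compute Lagrangian.
L = 98.376 + 4*7.799 = 129.572


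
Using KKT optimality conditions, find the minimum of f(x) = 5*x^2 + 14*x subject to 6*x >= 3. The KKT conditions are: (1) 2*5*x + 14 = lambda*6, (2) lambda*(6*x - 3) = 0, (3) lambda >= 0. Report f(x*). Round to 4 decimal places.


Step 1: Try lambda = 0 (constraint inactive).
x_unc = -14/(2*5) = -1.4
Check: 6*-1.4 = -8.4 < 3 -- violated!
Step 2: Constraint must be active: 6*x = 3
x* = 3/6 = 0.5
lambda = (2*5*0.5 + 14)/6 = 3.1667
Step 3: Compute optimal value.
f(x*) = 5*0.5^2 + 14*0.5 = 8.25


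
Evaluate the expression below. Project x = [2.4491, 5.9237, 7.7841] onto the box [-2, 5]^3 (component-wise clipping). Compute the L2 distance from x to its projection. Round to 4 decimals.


Project each component onto [-2, 5].
clip(2.4491) = 2.4491, clip(5.9237) = 5.0, clip(7.7841) = 5.0
Projection = [2.4491, 5.0, 5.0]
Squared diffs: [0.0, 0.8532, 7.7512]
Distance = sqrt(8.6044) = 2.9333


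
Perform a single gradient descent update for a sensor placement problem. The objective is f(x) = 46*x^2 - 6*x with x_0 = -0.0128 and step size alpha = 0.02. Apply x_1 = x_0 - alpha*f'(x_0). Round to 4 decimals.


We compute the gradient at x_0 and apply the update.
f'(x) = 92*x - 6
f'(-0.0128) = 92*-0.0128 - 6 = -7.1776
x_1 = -0.0128 - 0.02*-7.1776 = 0.1308


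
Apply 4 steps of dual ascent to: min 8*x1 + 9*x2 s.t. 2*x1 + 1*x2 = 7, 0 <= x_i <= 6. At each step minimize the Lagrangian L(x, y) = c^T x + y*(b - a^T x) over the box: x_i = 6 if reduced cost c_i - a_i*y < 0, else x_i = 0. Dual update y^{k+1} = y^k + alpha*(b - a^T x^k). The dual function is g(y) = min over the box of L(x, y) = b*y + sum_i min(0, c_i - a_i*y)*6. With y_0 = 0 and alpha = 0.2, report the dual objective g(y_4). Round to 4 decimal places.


Dual ascent for LP: min 8*x1 + 9*x2, 2*x1 + 1*x2 = 7, 0 <= x_i <= 6
Step 1: y^k = 0.0, reduced costs: (8.0, 9.0)
  x^k = (0.0, 0.0), subgradient = b - a^T x = 7.0
  y^{k+1} = 0.0 + 0.2*7.0 = 1.4
Step 2: y^k = 1.4, reduced costs: (5.2, 7.6)
  x^k = (0.0, 0.0), subgradient = b - a^T x = 7.0
  y^{k+1} = 1.4 + 0.2*7.0 = 2.8
Step 3: y^k = 2.8, reduced costs: (2.4, 6.2)
  x^k = (0.0, 0.0), subgradient = b - a^T x = 7.0
  y^{k+1} = 2.8 + 0.2*7.0 = 4.2
Step 4: y^k = 4.2, reduced costs: (-0.4, 4.8)
  x^k = (6.0, 0.0), subgradient = b - a^T x = -5.0
  y^{k+1} = 4.2 + 0.2*-5.0 = 3.2
Dual objective at y_4 = 3.2: reduced costs (1.6, 5.8), box minimizer x = (0.0, 0.0)
g(y_4) = b*y + (c1 - a1*y)*x1 + (c2 - a2*y)*x2 = 7*3.2 + 1.6*0.0 + 5.8*0.0 = 22.4 + 0.0 + 0.0 = 22.4


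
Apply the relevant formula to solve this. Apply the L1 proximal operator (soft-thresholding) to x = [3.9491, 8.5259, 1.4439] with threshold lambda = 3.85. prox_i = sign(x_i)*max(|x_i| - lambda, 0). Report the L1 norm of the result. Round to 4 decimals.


Soft-thresholding with lambda = 3.85:
prox(3.9491) = sign(3.9491)*max(|3.9491| - 3.85, 0) = 0.0991
prox(8.5259) = sign(8.5259)*max(|8.5259| - 3.85, 0) = 4.6759
prox(1.4439) = sign(1.4439)*max(|1.4439| - 3.85, 0) = 0.0
prox(x) = [0.0991, 4.6759, 0.0]
||prox(x)||_1 = 0.0991 + 4.6759 + 0.0 = 4.775


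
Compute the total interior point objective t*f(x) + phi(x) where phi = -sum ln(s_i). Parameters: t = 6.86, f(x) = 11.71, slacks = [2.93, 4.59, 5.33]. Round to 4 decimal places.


Step 1: Compute log-barrier.
ln values: [1.075, 1.5239, 1.6734]
phi = -(1.075 + 1.5239 + 1.6734) = -4.2722
Step 2: Compute augmented objective.
t*f(x) = 6.86*11.71 = 80.3306
Total = 80.3306 - 4.2722 = 76.0584


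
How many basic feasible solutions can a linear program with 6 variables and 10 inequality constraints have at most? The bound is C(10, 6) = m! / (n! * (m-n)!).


Each vertex corresponds to some choice of n active constraints out of m, so the number of vertices is at most C(m, n) = m! / (n!(m-n)!).
m = 10, n = 6
Numerator: 10 * 9 * 8 * 7 * 6 * 5
Denominator: 6! = 720
C(10, 6) = 210


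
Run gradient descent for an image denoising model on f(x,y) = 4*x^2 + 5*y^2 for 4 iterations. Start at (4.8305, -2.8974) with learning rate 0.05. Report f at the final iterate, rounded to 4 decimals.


Gradient descent on f(x,y) = 4*x^2 + 5*y^2.
Starting point: (4.8305, -2.8974), alpha = 0.05
Step 1: grad_x = 2*4*4.8305 = 38.644, grad_y = 2*5*-2.8974 = -28.974
  x_1 = 4.8305 - 0.05*38.644 = 2.8983
  y_1 = -2.8974 - 0.05*-28.974 = -1.4487
Step 2: grad_x = 2*4*2.8983 = 23.1864, grad_y = 2*5*-1.4487 = -14.487
  x_2 = 2.8983 - 0.05*23.1864 = 1.739
  y_2 = -1.4487 - 0.05*-14.487 = -0.7244
Step 3: grad_x = 2*4*1.739 = 13.9118, grad_y = 2*5*-0.7244 = -7.2435
  x_3 = 1.739 - 0.05*13.9118 = 1.0434
  y_3 = -0.7244 - 0.05*-7.2435 = -0.3622
Step 4: grad_x = 2*4*1.0434 = 8.3471, grad_y = 2*5*-0.3622 = -3.6218
  x_4 = 1.0434 - 0.05*8.3471 = 0.626
  y_4 = -0.3622 - 0.05*-3.6218 = -0.1811
f(0.626, -0.1811) = 4*0.626^2 + 5*(-0.1811)^2 = 1.7316


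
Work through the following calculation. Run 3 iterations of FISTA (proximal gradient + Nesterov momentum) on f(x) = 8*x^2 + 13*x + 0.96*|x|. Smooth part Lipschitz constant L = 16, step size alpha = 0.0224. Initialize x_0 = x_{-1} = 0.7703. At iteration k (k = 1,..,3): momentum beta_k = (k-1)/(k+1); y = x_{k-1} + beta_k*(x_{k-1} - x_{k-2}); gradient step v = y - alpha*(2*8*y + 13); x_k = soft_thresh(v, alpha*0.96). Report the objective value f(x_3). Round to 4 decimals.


FISTA on f(x) = 8*x^2 + 13*x + 0.96*|x|
L = 16, alpha = 0.0224
Iteration 1: beta = 0.0, y = 0.7703 + 0.0*(0.7703 - 0.7703) = 0.7703
  grad(y) = 25.3248, v = y - alpha*grad = 0.203
  prox(v) = soft_thresh(0.203, 0.0215) = 0.1815
Iteration 2: beta = 0.3333, y = 0.1815 + 0.3333*(0.1815 - 0.7703) = -0.0147
  grad(y) = 12.7642, v = y - alpha*grad = -0.3007
  prox(v) = soft_thresh(-0.3007, 0.0215) = -0.2792
Iteration 3: beta = 0.5, y = -0.2792 + 0.5*(-0.2792 - 0.1815) = -0.5095
  grad(y) = 4.8482, v = y - alpha*grad = -0.6181
  prox(v) = soft_thresh(-0.6181, 0.0215) = -0.5966
f(x_3) = 8*(-0.5966)^2 + 13*(-0.5966) + 0.96*|-0.5966| = -4.3356


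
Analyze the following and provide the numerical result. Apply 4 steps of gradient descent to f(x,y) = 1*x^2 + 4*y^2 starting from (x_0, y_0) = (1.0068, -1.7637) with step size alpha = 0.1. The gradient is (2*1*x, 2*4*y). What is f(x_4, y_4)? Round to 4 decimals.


Gradient descent on f(x,y) = 1*x^2 + 4*y^2.
Starting point: (1.0068, -1.7637), alpha = 0.1
Step 1: grad_x = 2*1*1.0068 = 2.0136, grad_y = 2*4*-1.7637 = -14.1096
  x_1 = 1.0068 - 0.1*2.0136 = 0.8054
  y_1 = -1.7637 - 0.1*-14.1096 = -0.3527
Step 2: grad_x = 2*1*0.8054 = 1.6109, grad_y = 2*4*-0.3527 = -2.8219
  x_2 = 0.8054 - 0.1*1.6109 = 0.6444
  y_2 = -0.3527 - 0.1*-2.8219 = -0.0705
Step 3: grad_x = 2*1*0.6444 = 1.2887, grad_y = 2*4*-0.0705 = -0.5644
  x_3 = 0.6444 - 0.1*1.2887 = 0.5155
  y_3 = -0.0705 - 0.1*-0.5644 = -0.0141
Step 4: grad_x = 2*1*0.5155 = 1.031, grad_y = 2*4*-0.0141 = -0.1129
  x_4 = 0.5155 - 0.1*1.031 = 0.4124
  y_4 = -0.0141 - 0.1*-0.1129 = -0.0028
f(0.4124, -0.0028) = 1*0.4124^2 + 4*(-0.0028)^2 = 0.1701


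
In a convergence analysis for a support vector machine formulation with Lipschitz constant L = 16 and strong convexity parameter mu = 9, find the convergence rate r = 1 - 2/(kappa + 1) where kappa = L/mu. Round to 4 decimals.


Step 1: Compute the condition number.
kappa = L/mu = 16/9 = 1.7778
Step 2: Compute the convergence rate.
r = 1 - 2/(kappa + 1) = 1 - 2*mu/(L + mu) = (L - mu)/(L + mu) = 7/25 = 0.28


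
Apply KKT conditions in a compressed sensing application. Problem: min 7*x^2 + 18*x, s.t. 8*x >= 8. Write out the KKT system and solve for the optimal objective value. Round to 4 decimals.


Step 1: Try lambda = 0 (constraint inactive).
x_unc = -18/(2*7) = -1.2857
Check: 8*-1.2857 = -10.2856 < 8 -- violated!
Step 2: Constraint must be active: 8*x = 8
x* = 8/8 = 1.0
lambda = (2*7*1.0 + 18)/8 = 4.0
Step 3: Compute optimal value.
f(x*) = 7*1.0^2 + 18*1.0 = 25.0


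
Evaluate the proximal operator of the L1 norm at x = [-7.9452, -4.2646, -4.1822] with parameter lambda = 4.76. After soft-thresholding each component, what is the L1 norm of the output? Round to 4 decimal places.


Soft-thresholding with lambda = 4.76:
prox(-7.9452) = sign(-7.9452)*max(|-7.9452| - 4.76, 0) = -3.1852
prox(-4.2646) = sign(-4.2646)*max(|-4.2646| - 4.76, 0) = 0.0
prox(-4.1822) = sign(-4.1822)*max(|-4.1822| - 4.76, 0) = 0.0
prox(x) = [-3.1852, 0.0, 0.0]
||prox(x)||_1 = 3.1852 + 0.0 + 0.0 = 3.1852


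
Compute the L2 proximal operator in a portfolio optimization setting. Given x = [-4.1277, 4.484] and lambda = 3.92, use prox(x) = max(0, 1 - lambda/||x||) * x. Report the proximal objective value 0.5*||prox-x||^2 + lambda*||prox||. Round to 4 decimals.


Step 1: Compute ||x||.
||x|| = 6.0946
Step 2: Compute scaling factor.
scale = max(0, 1 - 3.92/6.0946) = 0.3568
Step 3: prox(x) = [-1.4728, 1.5999]
||prox(x)|| = 2.1746
Step 4: Proximal objective.
0.5*||prox-x||^2 = 7.6832
lambda*||prox|| = 8.5244
Total = 16.2076


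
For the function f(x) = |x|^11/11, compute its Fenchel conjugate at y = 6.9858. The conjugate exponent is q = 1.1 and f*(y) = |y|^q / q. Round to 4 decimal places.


The conjugate exponent q satisfies 1/p + 1/q = 1.
p = 11, so q = 11/(11 - 1) = 1.1
|y|^q = 6.9858^1.1 = 8.4847
f*(6.9858) = 8.4847 / 1.1 = 7.7134


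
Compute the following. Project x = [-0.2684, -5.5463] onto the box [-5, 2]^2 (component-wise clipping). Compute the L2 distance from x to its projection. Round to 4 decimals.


Project each component onto [-5, 2].
clip(-0.2684) = -0.2684, clip(-5.5463) = -5.0
Projection = [-0.2684, -5.0]
Squared diffs: [0.0, 0.2984]
Distance = sqrt(0.2984) = 0.5463


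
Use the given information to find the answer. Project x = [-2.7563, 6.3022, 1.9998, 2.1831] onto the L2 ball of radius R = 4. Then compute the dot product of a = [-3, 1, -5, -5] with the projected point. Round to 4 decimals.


Step 1: Compute ||x|| (intermediates to 6 decimals).
||x|| = sqrt((-2.7563)^2 + 6.3022^2 + 1.9998^2 + 2.1831^2) = 7.488661
Step 2: Project.
Since ||x|| > R, scale = R/||x|| = 4/7.488661 = 0.534141, proj(x) = scale * x
proj(x) = [-1.472253, 3.366263, 1.068175, 1.166083]
Step 3: Dot product.
a^T * proj(x) = -3*(-1.472253) + 1*3.366263 - 5*1.068175 - 5*1.166083 = -3.3883


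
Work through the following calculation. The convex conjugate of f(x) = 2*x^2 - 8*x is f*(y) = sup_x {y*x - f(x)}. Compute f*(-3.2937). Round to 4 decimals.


f*(y) = sup_x {y*x - a*x^2 - b*x} = sup_x {(y-b)*x - a*x^2}
FOC: (y - b) - 2a*x = 0 => x* = (y - b)/(2a)
x* = (-3.2937 + 8)/(2*2) = 1.1766
f*(-3.2937) = (y-b)^2/(4a) = (-3.2937 + 8)^2/(4*2)
= 22.1493/8 = 2.7687


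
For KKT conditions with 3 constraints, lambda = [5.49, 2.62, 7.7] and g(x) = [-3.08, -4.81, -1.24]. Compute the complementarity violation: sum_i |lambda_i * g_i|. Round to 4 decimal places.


KKT complementary slackness check:
lambda_1 * g_1 = 5.49 * -3.08 = -16.9092
lambda_2 * g_2 = 2.62 * -4.81 = -12.6022
lambda_3 * g_3 = 7.7 * -1.24 = -9.548
Total violation = 16.9092 + 12.6022 + 9.548 = 39.0594


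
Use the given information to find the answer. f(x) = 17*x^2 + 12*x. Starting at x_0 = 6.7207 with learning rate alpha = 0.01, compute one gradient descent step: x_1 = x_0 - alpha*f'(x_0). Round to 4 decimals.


We compute the gradient at x_0 and apply the update.
f'(x) = 34*x + 12
f'(6.7207) = 34*6.7207 + 12 = 240.5038
x_1 = 6.7207 - 0.01*240.5038 = 4.3157


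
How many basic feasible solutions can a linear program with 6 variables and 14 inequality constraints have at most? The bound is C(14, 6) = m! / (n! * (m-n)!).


Each vertex corresponds to some choice of n active constraints out of m, so the number of vertices is at most C(m, n) = m! / (n!(m-n)!).
m = 14, n = 6
Numerator: 14 * 13 * 12 * 11 * 10 * 9
Denominator: 6! = 720
C(14, 6) = 3003


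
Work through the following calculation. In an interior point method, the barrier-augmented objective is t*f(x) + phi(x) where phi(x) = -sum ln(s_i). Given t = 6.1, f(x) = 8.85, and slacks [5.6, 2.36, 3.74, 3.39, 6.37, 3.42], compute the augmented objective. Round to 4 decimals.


Step 1: Compute log-barrier.
ln values: [1.7228, 0.8587, 1.3191, 1.2208, 1.8516, 1.2296]
phi = -(1.7228 + 0.8587 + 1.3191 + 1.2208 + 1.8516 + 1.2296) = -8.2026
Step 2: Compute augmented objective.
t*f(x) = 6.1*8.85 = 53.985
Total = 53.985 - 8.2026 = 45.7824


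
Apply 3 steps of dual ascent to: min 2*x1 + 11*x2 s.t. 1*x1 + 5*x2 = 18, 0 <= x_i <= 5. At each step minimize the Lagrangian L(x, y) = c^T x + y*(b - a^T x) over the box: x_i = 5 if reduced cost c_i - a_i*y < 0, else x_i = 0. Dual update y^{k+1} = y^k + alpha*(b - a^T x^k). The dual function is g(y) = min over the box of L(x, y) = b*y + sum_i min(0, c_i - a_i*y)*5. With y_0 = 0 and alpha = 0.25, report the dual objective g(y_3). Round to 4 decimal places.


Dual ascent for LP: min 2*x1 + 11*x2, 1*x1 + 5*x2 = 18, 0 <= x_i <= 5
Step 1: y^k = 0.0, reduced costs: (2.0, 11.0)
  x^k = (0.0, 0.0), subgradient = b - a^T x = 18.0
  y^{k+1} = 0.0 + 0.25*18.0 = 4.5
Step 2: y^k = 4.5, reduced costs: (-2.5, -11.5)
  x^k = (5.0, 5.0), subgradient = b - a^T x = -12.0
  y^{k+1} = 4.5 + 0.25*-12.0 = 1.5
Step 3: y^k = 1.5, reduced costs: (0.5, 3.5)
  x^k = (0.0, 0.0), subgradient = b - a^T x = 18.0
  y^{k+1} = 1.5 + 0.25*18.0 = 6.0
Dual objective at y_3 = 6.0: reduced costs (-4.0, -19.0), box minimizer x = (5.0, 5.0)
g(y_3) = b*y + (c1 - a1*y)*x1 + (c2 - a2*y)*x2 = 18*6.0 + (-4.0)*5.0 + (-19.0)*5.0 = 108.0 - 20.0 - 95.0 = -7.0


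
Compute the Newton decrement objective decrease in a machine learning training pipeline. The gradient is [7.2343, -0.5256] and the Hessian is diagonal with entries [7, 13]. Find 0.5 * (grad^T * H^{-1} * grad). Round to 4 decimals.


Step 1: H is diagonal, so H^(-1) * g = [1.0335, -0.0404].
Step 2: g^T H^(-1) g = sum_i g_i^2 / H_ii
  = (7.2343)^2/7 + (-0.5256)^2/13
  = 7.4764 + 0.0213 = 7.4977
Step 3: Objective decrease = 0.5 * g^T H^(-1) g = 3.7488


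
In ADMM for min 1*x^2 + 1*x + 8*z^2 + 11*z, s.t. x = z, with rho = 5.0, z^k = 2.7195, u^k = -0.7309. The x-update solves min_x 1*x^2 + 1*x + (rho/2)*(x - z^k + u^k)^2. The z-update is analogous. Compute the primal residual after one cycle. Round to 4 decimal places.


ADMM iteration with rho = 5.0, z^k = 2.7195, u^k = -0.7309
Step 1: x-update.
Minimize 1*x^2 + 1*x + (5.0/2)*(x - 2.7195 - 0.7309)^2
FOC: (2*1 + 5.0)*x = -1 + 5.0*(2.7195 + 0.7309)
x^{k+1} = 2.3217
Step 2: z-update.
Minimize 8*z^2 + 11*z + (5.0/2)*(2.3217 - z - 0.7309)^2
FOC: (2*8 + 5.0)*z = -11 + 5.0*(2.3217 - 0.7309)
z^{k+1} = -0.145
Step 3: u-update.
u^{k+1} = -0.7309 + 2.3217 + 0.145 = 1.7359
Step 4: Primal residual = |2.3217 + 0.145| = 2.4668


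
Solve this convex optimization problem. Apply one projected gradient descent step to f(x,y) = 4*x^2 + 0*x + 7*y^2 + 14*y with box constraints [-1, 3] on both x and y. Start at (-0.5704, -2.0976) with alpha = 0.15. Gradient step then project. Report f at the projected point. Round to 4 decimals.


Step 1: Compute gradient at (-0.5704, -2.0976).
grad_x = 2*4*-0.5704 + 0 = -4.5632
grad_y = 2*7*-2.0976 + 14 = -15.3664
Step 2: Gradient step.
x_raw = -0.5704 - 0.15*-4.5632 = 0.1141
y_raw = -2.0976 - 0.15*-15.3664 = 0.2074
Step 3: Project onto [-1, 3].
x_proj = clip(0.1141) = 0.1141
y_proj = clip(0.2074) = 0.2074
Step 4: Evaluate f.
f(0.1141, 0.2074) = 3.2561


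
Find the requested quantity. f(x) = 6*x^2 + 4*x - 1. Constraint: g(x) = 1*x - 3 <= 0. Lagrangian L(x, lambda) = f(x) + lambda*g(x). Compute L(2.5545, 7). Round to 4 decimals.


Step 1: Evaluate f(x).
f(2.5545) = 6*2.5545^2 + 4*2.5545 - 1 = 48.3708
Step 2: Evaluate g(x).
g(2.5545) = 1*2.5545 - 3 = -0.4455
Step 3: Compute Lagrangian.
L = 48.3708 + 7*-0.4455 = 45.2523


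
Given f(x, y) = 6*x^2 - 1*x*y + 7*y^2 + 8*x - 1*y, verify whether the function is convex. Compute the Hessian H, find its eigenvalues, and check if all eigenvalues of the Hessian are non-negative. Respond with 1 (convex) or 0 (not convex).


The Hessian of f(x,y) = 6*x^2 - 1*x*y + 7*y^2 + 8*x - 1*y is:
H = [[12, -1], [-1, 14]]
Trace = 12 + 14 = 26
Determinant = 12*14 - (-1)^2 = 167
Discriminant = (26)^2 - 4*167 = 8.0
Eigenvalues: lambda_1 = 11.5858, lambda_2 = 14.4142
The function is convex.

1


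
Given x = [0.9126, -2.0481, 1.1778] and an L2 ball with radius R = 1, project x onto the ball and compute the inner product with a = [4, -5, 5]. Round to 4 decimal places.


Step 1: Compute ||x|| (intermediates to 6 decimals).
||x|| = sqrt(0.9126^2 + (-2.0481)^2 + 1.1778^2) = 2.532739
Step 2: Project.
Since ||x|| > R, scale = R/||x|| = 1/2.532739 = 0.394829, proj(x) = scale * x
proj(x) = [0.360321, -0.808649, 0.46503]
Step 3: Dot product.
a^T * proj(x) = 4*0.360321 - 5*(-0.808649) + 5*0.46503 = 7.8097


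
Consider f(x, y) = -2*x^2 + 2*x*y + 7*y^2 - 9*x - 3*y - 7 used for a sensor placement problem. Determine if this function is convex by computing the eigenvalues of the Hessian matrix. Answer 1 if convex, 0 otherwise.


The Hessian of f(x,y) = -2*x^2 + 2*x*y + 7*y^2 - 9*x - 3*y - 7 is:
H = [[-4, 2], [2, 14]]
Trace = -4 + 14 = 10
Determinant = -4*14 - (2)^2 = -60
Discriminant = (10)^2 - 4*-60 = 340.0
Eigenvalues: lambda_1 = -4.2195, lambda_2 = 14.2195
The function is not convex.

0


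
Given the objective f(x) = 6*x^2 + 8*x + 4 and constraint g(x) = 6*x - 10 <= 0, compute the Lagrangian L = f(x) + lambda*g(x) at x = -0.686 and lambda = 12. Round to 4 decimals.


Step 1: Evaluate f(x).
f(-0.686) = 6*(-0.686)^2 + 8*(-0.686) + 4 = 1.3356
Step 2: Evaluate g(x).
g(-0.686) = 6*-0.686 - 10 = -14.116
Step 3: Compute Lagrangian.
L = 1.3356 + 12*-14.116 = -168.0564


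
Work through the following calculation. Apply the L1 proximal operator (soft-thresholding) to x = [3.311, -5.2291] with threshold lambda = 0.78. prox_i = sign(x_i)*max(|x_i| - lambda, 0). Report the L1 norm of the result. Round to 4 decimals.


Soft-thresholding with lambda = 0.78:
prox(3.311) = sign(3.311)*max(|3.311| - 0.78, 0) = 2.531
prox(-5.2291) = sign(-5.2291)*max(|-5.2291| - 0.78, 0) = -4.4491
prox(x) = [2.531, -4.4491]
||prox(x)||_1 = 2.531 + 4.4491 = 6.9801


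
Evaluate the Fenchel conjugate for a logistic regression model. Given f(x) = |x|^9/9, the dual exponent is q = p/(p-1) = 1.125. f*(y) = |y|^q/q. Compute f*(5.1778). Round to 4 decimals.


The conjugate exponent q satisfies 1/p + 1/q = 1.
p = 9, so q = 9/(9 - 1) = 1.125
|y|^q = 5.1778^1.125 = 6.3594
f*(5.1778) = 6.3594 / 1.125 = 5.6528


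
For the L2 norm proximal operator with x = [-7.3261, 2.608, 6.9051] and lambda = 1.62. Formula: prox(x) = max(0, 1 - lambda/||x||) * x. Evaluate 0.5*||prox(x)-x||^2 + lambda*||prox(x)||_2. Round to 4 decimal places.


Step 1: Compute ||x||.
||x|| = 10.3997
Step 2: Compute scaling factor.
scale = max(0, 1 - 1.62/10.3997) = 0.8442
Step 3: prox(x) = [-6.1849, 2.2017, 5.8295]
||prox(x)|| = 8.7797
Step 4: Proximal objective.
0.5*||prox-x||^2 = 1.3122
lambda*||prox|| = 14.2231
Total = 15.5353


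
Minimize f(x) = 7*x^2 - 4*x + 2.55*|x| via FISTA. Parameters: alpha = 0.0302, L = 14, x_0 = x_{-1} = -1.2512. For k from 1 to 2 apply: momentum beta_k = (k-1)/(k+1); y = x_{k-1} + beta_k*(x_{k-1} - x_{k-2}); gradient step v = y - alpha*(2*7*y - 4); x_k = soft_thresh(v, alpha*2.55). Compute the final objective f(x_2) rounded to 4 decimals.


FISTA on f(x) = 7*x^2 - 4*x + 2.55*|x|
L = 14, alpha = 0.0302
Iteration 1: beta = 0.0, y = -1.2512 + 0.0*(-1.2512 + 1.2512) = -1.2512
  grad(y) = -21.5168, v = y - alpha*grad = -0.6014
  prox(v) = soft_thresh(-0.6014, 0.077) = -0.5244
Iteration 2: beta = 0.3333, y = -0.5244 + 0.3333*(-0.5244 + 1.2512) = -0.2821
  grad(y) = -7.9495, v = y - alpha*grad = -0.042
  prox(v) = soft_thresh(-0.042, 0.077) = 0.0
f(x_2) = 7*0.0^2 - 4*0.0 + 2.55*|0.0| = 0.0


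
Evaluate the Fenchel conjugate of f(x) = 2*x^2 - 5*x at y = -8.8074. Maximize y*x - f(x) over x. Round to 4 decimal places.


f*(y) = sup_x {y*x - a*x^2 - b*x} = sup_x {(y-b)*x - a*x^2}
FOC: (y - b) - 2a*x = 0 => x* = (y - b)/(2a)
x* = (-8.8074 + 5)/(2*2) = -0.9519
f*(-8.8074) = (y-b)^2/(4a) = (-8.8074 + 5)^2/(4*2)
= 14.4963/8 = 1.812


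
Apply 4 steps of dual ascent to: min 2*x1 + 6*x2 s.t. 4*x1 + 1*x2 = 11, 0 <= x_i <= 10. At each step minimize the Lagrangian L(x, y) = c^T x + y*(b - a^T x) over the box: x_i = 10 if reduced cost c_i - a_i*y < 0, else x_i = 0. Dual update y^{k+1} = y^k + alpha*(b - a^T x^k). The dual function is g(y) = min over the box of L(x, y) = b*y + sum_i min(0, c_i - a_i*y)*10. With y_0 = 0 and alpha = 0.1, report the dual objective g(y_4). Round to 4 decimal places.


Dual ascent for LP: min 2*x1 + 6*x2, 4*x1 + 1*x2 = 11, 0 <= x_i <= 10
Step 1: y^k = 0.0, reduced costs: (2.0, 6.0)
  x^k = (0.0, 0.0), subgradient = b - a^T x = 11.0
  y^{k+1} = 0.0 + 0.1*11.0 = 1.1
Step 2: y^k = 1.1, reduced costs: (-2.4, 4.9)
  x^k = (10.0, 0.0), subgradient = b - a^T x = -29.0
  y^{k+1} = 1.1 + 0.1*-29.0 = -1.8
Step 3: y^k = -1.8, reduced costs: (9.2, 7.8)
  x^k = (0.0, 0.0), subgradient = b - a^T x = 11.0
  y^{k+1} = -1.8 + 0.1*11.0 = -0.7
Step 4: y^k = -0.7, reduced costs: (4.8, 6.7)
  x^k = (0.0, 0.0), subgradient = b - a^T x = 11.0
  y^{k+1} = -0.7 + 0.1*11.0 = 0.4
Dual objective at y_4 = 0.4: reduced costs (0.4, 5.6), box minimizer x = (0.0, 0.0)
g(y_4) = b*y + (c1 - a1*y)*x1 + (c2 - a2*y)*x2 = 11*0.4 + 0.4*0.0 + 5.6*0.0 = 4.4 + 0.0 + 0.0 = 4.4
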